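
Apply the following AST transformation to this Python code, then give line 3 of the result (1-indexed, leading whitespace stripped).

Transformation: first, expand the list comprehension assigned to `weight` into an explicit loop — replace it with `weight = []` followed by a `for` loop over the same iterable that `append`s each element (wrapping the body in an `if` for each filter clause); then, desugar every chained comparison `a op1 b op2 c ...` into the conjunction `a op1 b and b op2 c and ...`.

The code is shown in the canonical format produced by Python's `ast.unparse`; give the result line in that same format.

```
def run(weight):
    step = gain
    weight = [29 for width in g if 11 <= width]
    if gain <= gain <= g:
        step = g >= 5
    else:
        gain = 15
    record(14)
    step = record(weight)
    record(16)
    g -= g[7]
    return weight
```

weight = []

Transformed code:
def run(weight):
    step = gain
    weight = []
    for width in g:
        if 11 <= width:
            weight.append(29)
    if gain <= gain and gain <= g:
        step = g >= 5
    else:
        gain = 15
    record(14)
    step = record(weight)
    record(16)
    g -= g[7]
    return weight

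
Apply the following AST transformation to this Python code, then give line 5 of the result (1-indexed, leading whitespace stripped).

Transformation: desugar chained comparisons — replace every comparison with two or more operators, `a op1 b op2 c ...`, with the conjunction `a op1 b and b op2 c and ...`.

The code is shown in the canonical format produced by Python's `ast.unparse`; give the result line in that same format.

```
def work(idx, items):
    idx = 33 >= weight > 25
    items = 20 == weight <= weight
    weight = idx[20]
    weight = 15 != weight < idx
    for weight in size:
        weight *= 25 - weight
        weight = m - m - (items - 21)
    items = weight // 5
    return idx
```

weight = 15 != weight and weight < idx

Transformed code:
def work(idx, items):
    idx = 33 >= weight and weight > 25
    items = 20 == weight and weight <= weight
    weight = idx[20]
    weight = 15 != weight and weight < idx
    for weight in size:
        weight *= 25 - weight
        weight = m - m - (items - 21)
    items = weight // 5
    return idx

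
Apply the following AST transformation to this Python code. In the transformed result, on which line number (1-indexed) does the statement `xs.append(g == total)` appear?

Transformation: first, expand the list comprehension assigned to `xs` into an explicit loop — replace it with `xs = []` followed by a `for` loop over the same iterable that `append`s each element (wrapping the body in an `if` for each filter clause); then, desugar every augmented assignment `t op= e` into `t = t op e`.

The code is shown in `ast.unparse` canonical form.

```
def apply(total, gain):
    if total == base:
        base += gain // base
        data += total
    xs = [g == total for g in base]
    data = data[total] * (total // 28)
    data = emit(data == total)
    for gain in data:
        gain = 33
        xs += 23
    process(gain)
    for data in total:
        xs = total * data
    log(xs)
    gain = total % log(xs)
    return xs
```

7

Transformed code:
def apply(total, gain):
    if total == base:
        base = base + gain // base
        data = data + total
    xs = []
    for g in base:
        xs.append(g == total)
    data = data[total] * (total // 28)
    data = emit(data == total)
    for gain in data:
        gain = 33
        xs = xs + 23
    process(gain)
    for data in total:
        xs = total * data
    log(xs)
    gain = total % log(xs)
    return xs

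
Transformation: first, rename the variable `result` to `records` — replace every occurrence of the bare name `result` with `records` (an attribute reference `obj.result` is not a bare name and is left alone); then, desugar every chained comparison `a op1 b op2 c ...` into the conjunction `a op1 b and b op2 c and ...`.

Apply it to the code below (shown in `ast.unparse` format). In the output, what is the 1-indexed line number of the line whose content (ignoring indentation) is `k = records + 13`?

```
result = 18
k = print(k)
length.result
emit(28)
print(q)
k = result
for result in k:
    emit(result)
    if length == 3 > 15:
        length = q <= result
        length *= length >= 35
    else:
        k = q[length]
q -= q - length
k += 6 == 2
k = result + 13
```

Transformed code:
records = 18
k = print(k)
length.result
emit(28)
print(q)
k = records
for records in k:
    emit(records)
    if length == 3 and 3 > 15:
        length = q <= records
        length *= length >= 35
    else:
        k = q[length]
q -= q - length
k += 6 == 2
k = records + 13

16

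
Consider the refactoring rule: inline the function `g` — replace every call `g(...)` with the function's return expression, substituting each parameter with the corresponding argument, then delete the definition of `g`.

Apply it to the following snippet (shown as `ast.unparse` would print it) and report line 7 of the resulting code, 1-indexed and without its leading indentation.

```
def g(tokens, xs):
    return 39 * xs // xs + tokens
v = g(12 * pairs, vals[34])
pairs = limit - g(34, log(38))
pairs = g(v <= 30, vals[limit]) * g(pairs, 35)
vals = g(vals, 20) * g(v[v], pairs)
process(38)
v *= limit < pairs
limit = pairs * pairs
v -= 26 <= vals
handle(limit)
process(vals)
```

limit = pairs * pairs

Transformed code:
v = 39 * vals[34] // vals[34] + 12 * pairs
pairs = limit - (39 * log(38) // log(38) + 34)
pairs = (39 * vals[limit] // vals[limit] + (v <= 30)) * (39 * 35 // 35 + pairs)
vals = (39 * 20 // 20 + vals) * (39 * pairs // pairs + v[v])
process(38)
v *= limit < pairs
limit = pairs * pairs
v -= 26 <= vals
handle(limit)
process(vals)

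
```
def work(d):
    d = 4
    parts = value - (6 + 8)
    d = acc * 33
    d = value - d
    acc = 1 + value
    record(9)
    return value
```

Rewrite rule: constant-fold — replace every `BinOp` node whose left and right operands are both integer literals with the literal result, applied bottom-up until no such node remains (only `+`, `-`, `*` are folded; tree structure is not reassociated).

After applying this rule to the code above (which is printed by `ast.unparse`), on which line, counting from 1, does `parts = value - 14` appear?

3

Transformed code:
def work(d):
    d = 4
    parts = value - 14
    d = acc * 33
    d = value - d
    acc = 1 + value
    record(9)
    return value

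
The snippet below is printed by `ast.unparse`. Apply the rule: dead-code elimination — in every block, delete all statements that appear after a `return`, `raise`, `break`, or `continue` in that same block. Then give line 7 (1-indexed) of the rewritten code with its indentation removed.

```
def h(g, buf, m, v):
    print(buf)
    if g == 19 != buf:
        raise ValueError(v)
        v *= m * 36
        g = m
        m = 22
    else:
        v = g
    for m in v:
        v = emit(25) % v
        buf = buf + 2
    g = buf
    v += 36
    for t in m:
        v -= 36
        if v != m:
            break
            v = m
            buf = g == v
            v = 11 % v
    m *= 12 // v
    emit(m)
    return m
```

for m in v:

Transformed code:
def h(g, buf, m, v):
    print(buf)
    if g == 19 != buf:
        raise ValueError(v)
    else:
        v = g
    for m in v:
        v = emit(25) % v
        buf = buf + 2
    g = buf
    v += 36
    for t in m:
        v -= 36
        if v != m:
            break
    m *= 12 // v
    emit(m)
    return m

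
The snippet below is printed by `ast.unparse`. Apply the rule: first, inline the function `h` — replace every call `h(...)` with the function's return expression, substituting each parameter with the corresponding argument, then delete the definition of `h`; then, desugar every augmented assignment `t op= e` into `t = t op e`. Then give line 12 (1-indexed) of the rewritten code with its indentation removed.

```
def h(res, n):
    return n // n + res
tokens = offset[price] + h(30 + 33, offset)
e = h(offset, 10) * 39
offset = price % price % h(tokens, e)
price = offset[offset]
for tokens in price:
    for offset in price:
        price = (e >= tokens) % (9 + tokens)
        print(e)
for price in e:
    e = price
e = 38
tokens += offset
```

tokens = tokens + offset

Transformed code:
tokens = offset[price] + (offset // offset + (30 + 33))
e = (10 // 10 + offset) * 39
offset = price % price % (e // e + tokens)
price = offset[offset]
for tokens in price:
    for offset in price:
        price = (e >= tokens) % (9 + tokens)
        print(e)
for price in e:
    e = price
e = 38
tokens = tokens + offset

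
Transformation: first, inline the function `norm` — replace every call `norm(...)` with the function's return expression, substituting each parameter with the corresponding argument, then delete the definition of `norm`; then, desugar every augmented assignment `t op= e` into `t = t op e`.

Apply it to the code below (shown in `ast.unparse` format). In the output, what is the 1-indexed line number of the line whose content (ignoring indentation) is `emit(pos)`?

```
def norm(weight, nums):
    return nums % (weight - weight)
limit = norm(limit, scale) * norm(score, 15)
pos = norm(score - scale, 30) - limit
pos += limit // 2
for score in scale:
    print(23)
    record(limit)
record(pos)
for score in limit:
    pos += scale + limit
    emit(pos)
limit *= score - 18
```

10

Transformed code:
limit = scale % (limit - limit) * (15 % (score - score))
pos = 30 % (score - scale - (score - scale)) - limit
pos = pos + limit // 2
for score in scale:
    print(23)
    record(limit)
record(pos)
for score in limit:
    pos = pos + (scale + limit)
    emit(pos)
limit = limit * (score - 18)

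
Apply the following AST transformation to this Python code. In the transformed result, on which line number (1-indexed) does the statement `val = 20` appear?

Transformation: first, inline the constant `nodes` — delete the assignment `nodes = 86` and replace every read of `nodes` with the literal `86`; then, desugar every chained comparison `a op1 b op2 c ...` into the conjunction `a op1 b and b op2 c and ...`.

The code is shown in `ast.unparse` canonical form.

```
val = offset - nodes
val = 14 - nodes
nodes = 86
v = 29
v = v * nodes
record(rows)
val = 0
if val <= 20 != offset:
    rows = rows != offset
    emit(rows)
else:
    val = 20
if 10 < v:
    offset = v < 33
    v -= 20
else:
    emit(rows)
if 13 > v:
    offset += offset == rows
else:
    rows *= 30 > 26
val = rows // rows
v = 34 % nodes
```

Transformed code:
val = offset - 86
val = 14 - 86
v = 29
v = v * 86
record(rows)
val = 0
if val <= 20 and 20 != offset:
    rows = rows != offset
    emit(rows)
else:
    val = 20
if 10 < v:
    offset = v < 33
    v -= 20
else:
    emit(rows)
if 13 > v:
    offset += offset == rows
else:
    rows *= 30 > 26
val = rows // rows
v = 34 % 86

11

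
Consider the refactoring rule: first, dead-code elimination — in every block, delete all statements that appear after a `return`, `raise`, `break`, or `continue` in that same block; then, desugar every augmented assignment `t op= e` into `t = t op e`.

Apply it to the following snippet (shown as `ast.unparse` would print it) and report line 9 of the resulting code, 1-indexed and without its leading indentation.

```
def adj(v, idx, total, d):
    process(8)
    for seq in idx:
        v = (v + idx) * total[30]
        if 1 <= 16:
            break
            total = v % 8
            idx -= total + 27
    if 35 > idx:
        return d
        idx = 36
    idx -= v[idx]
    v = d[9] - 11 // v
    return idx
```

idx = idx - v[idx]

Transformed code:
def adj(v, idx, total, d):
    process(8)
    for seq in idx:
        v = (v + idx) * total[30]
        if 1 <= 16:
            break
    if 35 > idx:
        return d
    idx = idx - v[idx]
    v = d[9] - 11 // v
    return idx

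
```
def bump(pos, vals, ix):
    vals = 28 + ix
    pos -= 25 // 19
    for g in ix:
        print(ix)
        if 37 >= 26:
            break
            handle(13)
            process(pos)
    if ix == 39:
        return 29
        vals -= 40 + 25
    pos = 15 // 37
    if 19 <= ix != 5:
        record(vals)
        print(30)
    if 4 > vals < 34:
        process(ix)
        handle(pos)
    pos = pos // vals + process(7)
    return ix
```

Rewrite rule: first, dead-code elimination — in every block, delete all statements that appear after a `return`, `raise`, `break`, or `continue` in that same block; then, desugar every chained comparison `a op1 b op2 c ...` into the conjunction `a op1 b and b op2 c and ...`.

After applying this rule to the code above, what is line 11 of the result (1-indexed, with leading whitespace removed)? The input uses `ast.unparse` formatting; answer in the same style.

Transformed code:
def bump(pos, vals, ix):
    vals = 28 + ix
    pos -= 25 // 19
    for g in ix:
        print(ix)
        if 37 >= 26:
            break
    if ix == 39:
        return 29
    pos = 15 // 37
    if 19 <= ix and ix != 5:
        record(vals)
        print(30)
    if 4 > vals and vals < 34:
        process(ix)
        handle(pos)
    pos = pos // vals + process(7)
    return ix

if 19 <= ix and ix != 5:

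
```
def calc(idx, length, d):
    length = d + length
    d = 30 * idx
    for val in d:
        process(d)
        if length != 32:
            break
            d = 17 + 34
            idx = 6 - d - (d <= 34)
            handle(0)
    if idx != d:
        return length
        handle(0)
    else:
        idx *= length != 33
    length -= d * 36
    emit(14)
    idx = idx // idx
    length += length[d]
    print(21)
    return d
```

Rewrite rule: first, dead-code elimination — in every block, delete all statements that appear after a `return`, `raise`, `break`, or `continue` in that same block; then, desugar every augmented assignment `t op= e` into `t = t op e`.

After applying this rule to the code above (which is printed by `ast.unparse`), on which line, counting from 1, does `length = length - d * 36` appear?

12

Transformed code:
def calc(idx, length, d):
    length = d + length
    d = 30 * idx
    for val in d:
        process(d)
        if length != 32:
            break
    if idx != d:
        return length
    else:
        idx = idx * (length != 33)
    length = length - d * 36
    emit(14)
    idx = idx // idx
    length = length + length[d]
    print(21)
    return d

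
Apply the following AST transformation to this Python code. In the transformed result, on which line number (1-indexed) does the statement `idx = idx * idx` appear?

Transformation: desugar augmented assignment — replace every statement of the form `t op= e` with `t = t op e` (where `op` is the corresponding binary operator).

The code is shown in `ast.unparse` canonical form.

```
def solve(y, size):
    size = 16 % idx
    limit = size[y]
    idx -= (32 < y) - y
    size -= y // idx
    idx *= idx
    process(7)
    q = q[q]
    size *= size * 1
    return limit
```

6

Transformed code:
def solve(y, size):
    size = 16 % idx
    limit = size[y]
    idx = idx - ((32 < y) - y)
    size = size - y // idx
    idx = idx * idx
    process(7)
    q = q[q]
    size = size * (size * 1)
    return limit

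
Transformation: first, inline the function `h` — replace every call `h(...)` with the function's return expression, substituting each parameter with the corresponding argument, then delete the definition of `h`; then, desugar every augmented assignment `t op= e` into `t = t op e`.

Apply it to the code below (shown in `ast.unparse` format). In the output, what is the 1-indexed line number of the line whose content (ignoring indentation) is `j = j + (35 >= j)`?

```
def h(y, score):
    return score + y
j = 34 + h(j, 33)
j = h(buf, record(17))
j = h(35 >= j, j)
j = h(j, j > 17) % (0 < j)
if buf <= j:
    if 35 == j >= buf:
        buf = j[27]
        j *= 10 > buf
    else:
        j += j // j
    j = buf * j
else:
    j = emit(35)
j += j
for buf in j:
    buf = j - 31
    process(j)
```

Transformed code:
j = 34 + (33 + j)
j = record(17) + buf
j = j + (35 >= j)
j = ((j > 17) + j) % (0 < j)
if buf <= j:
    if 35 == j >= buf:
        buf = j[27]
        j = j * (10 > buf)
    else:
        j = j + j // j
    j = buf * j
else:
    j = emit(35)
j = j + j
for buf in j:
    buf = j - 31
    process(j)

3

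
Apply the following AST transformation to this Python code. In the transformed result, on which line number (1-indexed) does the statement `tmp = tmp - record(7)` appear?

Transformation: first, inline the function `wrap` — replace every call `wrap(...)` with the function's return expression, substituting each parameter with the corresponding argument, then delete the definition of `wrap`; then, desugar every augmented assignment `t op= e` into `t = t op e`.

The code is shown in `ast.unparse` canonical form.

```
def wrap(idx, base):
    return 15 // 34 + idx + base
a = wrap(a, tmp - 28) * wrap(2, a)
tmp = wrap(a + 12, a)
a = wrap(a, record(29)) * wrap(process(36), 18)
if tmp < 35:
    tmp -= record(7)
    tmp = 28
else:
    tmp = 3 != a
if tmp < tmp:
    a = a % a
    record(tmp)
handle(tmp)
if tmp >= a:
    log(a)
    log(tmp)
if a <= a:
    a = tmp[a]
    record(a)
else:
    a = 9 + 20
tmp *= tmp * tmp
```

Transformed code:
a = (15 // 34 + a + (tmp - 28)) * (15 // 34 + 2 + a)
tmp = 15 // 34 + (a + 12) + a
a = (15 // 34 + a + record(29)) * (15 // 34 + process(36) + 18)
if tmp < 35:
    tmp = tmp - record(7)
    tmp = 28
else:
    tmp = 3 != a
if tmp < tmp:
    a = a % a
    record(tmp)
handle(tmp)
if tmp >= a:
    log(a)
    log(tmp)
if a <= a:
    a = tmp[a]
    record(a)
else:
    a = 9 + 20
tmp = tmp * (tmp * tmp)

5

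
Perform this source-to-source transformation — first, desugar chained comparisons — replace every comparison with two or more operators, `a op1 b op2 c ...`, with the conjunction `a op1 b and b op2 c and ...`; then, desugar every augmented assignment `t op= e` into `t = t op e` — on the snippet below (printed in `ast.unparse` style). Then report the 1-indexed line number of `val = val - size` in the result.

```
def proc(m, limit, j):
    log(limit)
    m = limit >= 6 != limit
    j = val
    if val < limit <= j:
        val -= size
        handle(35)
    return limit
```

Transformed code:
def proc(m, limit, j):
    log(limit)
    m = limit >= 6 and 6 != limit
    j = val
    if val < limit and limit <= j:
        val = val - size
        handle(35)
    return limit

6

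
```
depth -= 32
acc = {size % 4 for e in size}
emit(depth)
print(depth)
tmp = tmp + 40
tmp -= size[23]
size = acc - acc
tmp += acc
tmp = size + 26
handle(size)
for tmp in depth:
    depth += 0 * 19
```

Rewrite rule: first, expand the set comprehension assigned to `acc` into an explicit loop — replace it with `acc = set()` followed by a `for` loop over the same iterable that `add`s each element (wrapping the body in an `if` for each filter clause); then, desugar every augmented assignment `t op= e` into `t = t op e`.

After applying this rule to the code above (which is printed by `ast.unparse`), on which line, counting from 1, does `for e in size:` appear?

Transformed code:
depth = depth - 32
acc = set()
for e in size:
    acc.add(size % 4)
emit(depth)
print(depth)
tmp = tmp + 40
tmp = tmp - size[23]
size = acc - acc
tmp = tmp + acc
tmp = size + 26
handle(size)
for tmp in depth:
    depth = depth + 0 * 19

3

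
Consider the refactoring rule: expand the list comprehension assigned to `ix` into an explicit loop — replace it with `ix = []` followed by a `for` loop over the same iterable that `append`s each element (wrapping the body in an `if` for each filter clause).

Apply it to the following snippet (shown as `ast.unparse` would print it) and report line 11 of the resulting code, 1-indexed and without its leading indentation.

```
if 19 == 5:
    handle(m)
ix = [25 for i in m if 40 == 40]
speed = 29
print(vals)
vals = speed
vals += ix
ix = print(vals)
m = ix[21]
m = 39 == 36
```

ix = print(vals)

Transformed code:
if 19 == 5:
    handle(m)
ix = []
for i in m:
    if 40 == 40:
        ix.append(25)
speed = 29
print(vals)
vals = speed
vals += ix
ix = print(vals)
m = ix[21]
m = 39 == 36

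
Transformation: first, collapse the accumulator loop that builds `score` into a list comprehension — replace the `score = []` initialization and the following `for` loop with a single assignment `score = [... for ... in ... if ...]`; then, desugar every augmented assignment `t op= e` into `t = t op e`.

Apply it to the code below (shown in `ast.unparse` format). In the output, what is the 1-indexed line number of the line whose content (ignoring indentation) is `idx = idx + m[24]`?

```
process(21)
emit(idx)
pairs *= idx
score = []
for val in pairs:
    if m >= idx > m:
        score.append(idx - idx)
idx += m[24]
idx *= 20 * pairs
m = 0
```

5

Transformed code:
process(21)
emit(idx)
pairs = pairs * idx
score = [idx - idx for val in pairs if m >= idx > m]
idx = idx + m[24]
idx = idx * (20 * pairs)
m = 0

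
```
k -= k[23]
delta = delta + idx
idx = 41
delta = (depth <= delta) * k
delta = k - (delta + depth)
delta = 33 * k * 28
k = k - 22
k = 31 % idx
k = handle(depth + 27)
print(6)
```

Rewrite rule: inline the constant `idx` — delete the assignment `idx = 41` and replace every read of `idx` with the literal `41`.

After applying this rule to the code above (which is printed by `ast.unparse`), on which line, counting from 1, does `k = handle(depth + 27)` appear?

8

Transformed code:
k -= k[23]
delta = delta + 41
delta = (depth <= delta) * k
delta = k - (delta + depth)
delta = 33 * k * 28
k = k - 22
k = 31 % 41
k = handle(depth + 27)
print(6)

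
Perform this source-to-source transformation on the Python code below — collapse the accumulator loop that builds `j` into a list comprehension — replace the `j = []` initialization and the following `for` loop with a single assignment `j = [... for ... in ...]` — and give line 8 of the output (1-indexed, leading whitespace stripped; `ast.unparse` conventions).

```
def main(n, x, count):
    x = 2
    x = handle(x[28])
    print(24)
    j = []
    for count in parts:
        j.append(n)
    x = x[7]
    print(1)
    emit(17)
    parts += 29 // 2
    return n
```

Transformed code:
def main(n, x, count):
    x = 2
    x = handle(x[28])
    print(24)
    j = [n for count in parts]
    x = x[7]
    print(1)
    emit(17)
    parts += 29 // 2
    return n

emit(17)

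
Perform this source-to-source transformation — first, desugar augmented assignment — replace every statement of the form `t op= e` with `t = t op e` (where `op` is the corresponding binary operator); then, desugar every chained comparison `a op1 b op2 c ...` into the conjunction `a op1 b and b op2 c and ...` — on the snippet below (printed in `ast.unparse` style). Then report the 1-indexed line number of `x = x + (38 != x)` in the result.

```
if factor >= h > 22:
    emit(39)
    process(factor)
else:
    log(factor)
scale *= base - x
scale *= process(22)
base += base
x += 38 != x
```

9

Transformed code:
if factor >= h and h > 22:
    emit(39)
    process(factor)
else:
    log(factor)
scale = scale * (base - x)
scale = scale * process(22)
base = base + base
x = x + (38 != x)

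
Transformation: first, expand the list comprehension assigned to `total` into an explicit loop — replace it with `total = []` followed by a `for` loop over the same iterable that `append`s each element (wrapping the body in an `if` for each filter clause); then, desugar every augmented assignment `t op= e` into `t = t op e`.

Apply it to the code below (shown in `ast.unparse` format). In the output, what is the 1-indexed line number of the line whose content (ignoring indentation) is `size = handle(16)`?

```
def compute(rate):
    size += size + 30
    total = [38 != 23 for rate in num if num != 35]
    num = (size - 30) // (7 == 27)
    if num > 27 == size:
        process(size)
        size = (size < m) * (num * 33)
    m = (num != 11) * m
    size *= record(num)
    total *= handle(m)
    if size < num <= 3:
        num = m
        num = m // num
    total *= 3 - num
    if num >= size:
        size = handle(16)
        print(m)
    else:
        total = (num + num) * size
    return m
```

Transformed code:
def compute(rate):
    size = size + (size + 30)
    total = []
    for rate in num:
        if num != 35:
            total.append(38 != 23)
    num = (size - 30) // (7 == 27)
    if num > 27 == size:
        process(size)
        size = (size < m) * (num * 33)
    m = (num != 11) * m
    size = size * record(num)
    total = total * handle(m)
    if size < num <= 3:
        num = m
        num = m // num
    total = total * (3 - num)
    if num >= size:
        size = handle(16)
        print(m)
    else:
        total = (num + num) * size
    return m

19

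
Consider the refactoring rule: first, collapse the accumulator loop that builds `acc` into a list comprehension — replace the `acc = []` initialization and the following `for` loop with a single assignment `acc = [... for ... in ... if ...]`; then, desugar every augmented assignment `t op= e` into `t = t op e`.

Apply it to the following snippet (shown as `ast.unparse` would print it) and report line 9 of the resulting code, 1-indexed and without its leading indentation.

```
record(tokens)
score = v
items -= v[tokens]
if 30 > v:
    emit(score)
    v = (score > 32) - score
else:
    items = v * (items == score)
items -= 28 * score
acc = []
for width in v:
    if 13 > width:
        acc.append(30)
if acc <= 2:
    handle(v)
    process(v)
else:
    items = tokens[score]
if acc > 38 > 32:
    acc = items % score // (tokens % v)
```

Transformed code:
record(tokens)
score = v
items = items - v[tokens]
if 30 > v:
    emit(score)
    v = (score > 32) - score
else:
    items = v * (items == score)
items = items - 28 * score
acc = [30 for width in v if 13 > width]
if acc <= 2:
    handle(v)
    process(v)
else:
    items = tokens[score]
if acc > 38 > 32:
    acc = items % score // (tokens % v)

items = items - 28 * score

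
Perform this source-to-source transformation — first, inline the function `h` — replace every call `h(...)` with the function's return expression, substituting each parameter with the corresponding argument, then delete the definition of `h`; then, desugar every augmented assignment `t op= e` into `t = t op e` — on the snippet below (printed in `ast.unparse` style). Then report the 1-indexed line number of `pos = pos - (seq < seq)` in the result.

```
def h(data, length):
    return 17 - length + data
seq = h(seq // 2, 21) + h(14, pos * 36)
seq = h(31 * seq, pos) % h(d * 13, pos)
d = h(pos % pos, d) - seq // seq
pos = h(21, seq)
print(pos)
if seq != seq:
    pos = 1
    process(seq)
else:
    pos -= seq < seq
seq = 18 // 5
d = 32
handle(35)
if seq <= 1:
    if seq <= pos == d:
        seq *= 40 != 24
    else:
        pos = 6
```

10

Transformed code:
seq = 17 - 21 + seq // 2 + (17 - pos * 36 + 14)
seq = (17 - pos + 31 * seq) % (17 - pos + d * 13)
d = 17 - d + pos % pos - seq // seq
pos = 17 - seq + 21
print(pos)
if seq != seq:
    pos = 1
    process(seq)
else:
    pos = pos - (seq < seq)
seq = 18 // 5
d = 32
handle(35)
if seq <= 1:
    if seq <= pos == d:
        seq = seq * (40 != 24)
    else:
        pos = 6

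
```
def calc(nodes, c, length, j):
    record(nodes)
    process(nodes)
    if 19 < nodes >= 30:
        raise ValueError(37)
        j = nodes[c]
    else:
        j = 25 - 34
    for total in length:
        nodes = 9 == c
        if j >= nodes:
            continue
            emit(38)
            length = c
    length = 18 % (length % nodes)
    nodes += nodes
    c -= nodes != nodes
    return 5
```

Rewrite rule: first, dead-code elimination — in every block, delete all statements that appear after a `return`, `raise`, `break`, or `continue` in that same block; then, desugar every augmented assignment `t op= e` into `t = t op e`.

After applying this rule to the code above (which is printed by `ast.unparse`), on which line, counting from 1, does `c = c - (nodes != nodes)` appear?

Transformed code:
def calc(nodes, c, length, j):
    record(nodes)
    process(nodes)
    if 19 < nodes >= 30:
        raise ValueError(37)
    else:
        j = 25 - 34
    for total in length:
        nodes = 9 == c
        if j >= nodes:
            continue
    length = 18 % (length % nodes)
    nodes = nodes + nodes
    c = c - (nodes != nodes)
    return 5

14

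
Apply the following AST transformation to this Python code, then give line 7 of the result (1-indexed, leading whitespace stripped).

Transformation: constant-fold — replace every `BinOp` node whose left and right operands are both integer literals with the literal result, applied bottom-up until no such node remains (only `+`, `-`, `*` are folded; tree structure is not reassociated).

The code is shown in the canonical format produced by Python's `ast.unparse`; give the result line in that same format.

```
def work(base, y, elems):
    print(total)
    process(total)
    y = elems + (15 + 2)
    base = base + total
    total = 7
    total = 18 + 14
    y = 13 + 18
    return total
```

Transformed code:
def work(base, y, elems):
    print(total)
    process(total)
    y = elems + 17
    base = base + total
    total = 7
    total = 32
    y = 31
    return total

total = 32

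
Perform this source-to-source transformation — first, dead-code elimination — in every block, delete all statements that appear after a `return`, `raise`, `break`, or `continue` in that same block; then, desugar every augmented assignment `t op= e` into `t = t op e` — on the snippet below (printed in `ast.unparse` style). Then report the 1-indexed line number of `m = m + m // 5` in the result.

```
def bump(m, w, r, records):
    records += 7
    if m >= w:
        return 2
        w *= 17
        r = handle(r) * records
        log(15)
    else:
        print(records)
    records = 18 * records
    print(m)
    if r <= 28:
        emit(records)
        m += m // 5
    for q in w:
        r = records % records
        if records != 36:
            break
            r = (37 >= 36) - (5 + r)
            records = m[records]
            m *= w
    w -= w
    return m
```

11

Transformed code:
def bump(m, w, r, records):
    records = records + 7
    if m >= w:
        return 2
    else:
        print(records)
    records = 18 * records
    print(m)
    if r <= 28:
        emit(records)
        m = m + m // 5
    for q in w:
        r = records % records
        if records != 36:
            break
    w = w - w
    return m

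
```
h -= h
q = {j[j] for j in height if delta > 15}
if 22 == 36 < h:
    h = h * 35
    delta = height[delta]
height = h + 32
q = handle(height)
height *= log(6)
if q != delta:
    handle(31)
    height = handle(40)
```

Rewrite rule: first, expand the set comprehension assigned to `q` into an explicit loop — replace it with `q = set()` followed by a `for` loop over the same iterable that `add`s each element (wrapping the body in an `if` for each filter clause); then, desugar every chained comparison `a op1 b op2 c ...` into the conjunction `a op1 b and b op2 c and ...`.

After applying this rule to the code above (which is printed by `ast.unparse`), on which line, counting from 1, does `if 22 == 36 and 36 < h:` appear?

6

Transformed code:
h -= h
q = set()
for j in height:
    if delta > 15:
        q.add(j[j])
if 22 == 36 and 36 < h:
    h = h * 35
    delta = height[delta]
height = h + 32
q = handle(height)
height *= log(6)
if q != delta:
    handle(31)
    height = handle(40)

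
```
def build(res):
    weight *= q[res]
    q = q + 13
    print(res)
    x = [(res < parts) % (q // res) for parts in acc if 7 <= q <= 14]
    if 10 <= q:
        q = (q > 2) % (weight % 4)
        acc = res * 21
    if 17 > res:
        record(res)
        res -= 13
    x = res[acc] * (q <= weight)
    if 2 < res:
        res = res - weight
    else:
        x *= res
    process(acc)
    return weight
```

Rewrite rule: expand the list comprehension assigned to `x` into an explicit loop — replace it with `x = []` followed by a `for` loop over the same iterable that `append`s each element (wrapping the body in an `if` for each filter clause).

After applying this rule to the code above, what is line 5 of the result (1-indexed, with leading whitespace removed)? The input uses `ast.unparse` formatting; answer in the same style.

Transformed code:
def build(res):
    weight *= q[res]
    q = q + 13
    print(res)
    x = []
    for parts in acc:
        if 7 <= q <= 14:
            x.append((res < parts) % (q // res))
    if 10 <= q:
        q = (q > 2) % (weight % 4)
        acc = res * 21
    if 17 > res:
        record(res)
        res -= 13
    x = res[acc] * (q <= weight)
    if 2 < res:
        res = res - weight
    else:
        x *= res
    process(acc)
    return weight

x = []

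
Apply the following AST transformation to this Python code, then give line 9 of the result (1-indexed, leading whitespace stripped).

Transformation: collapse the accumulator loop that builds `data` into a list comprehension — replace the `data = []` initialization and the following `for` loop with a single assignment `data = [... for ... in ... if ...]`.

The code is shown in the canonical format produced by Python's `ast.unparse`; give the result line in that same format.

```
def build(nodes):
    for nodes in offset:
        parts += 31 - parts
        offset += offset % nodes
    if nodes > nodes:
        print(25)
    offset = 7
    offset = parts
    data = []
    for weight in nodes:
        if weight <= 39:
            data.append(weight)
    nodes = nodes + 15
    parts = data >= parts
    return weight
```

Transformed code:
def build(nodes):
    for nodes in offset:
        parts += 31 - parts
        offset += offset % nodes
    if nodes > nodes:
        print(25)
    offset = 7
    offset = parts
    data = [weight for weight in nodes if weight <= 39]
    nodes = nodes + 15
    parts = data >= parts
    return weight

data = [weight for weight in nodes if weight <= 39]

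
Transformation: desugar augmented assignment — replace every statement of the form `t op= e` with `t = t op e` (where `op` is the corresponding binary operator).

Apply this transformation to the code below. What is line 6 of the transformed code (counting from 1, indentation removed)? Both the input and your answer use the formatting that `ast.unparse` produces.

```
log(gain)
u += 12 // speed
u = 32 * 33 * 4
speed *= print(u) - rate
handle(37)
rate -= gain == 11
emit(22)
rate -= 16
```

Transformed code:
log(gain)
u = u + 12 // speed
u = 32 * 33 * 4
speed = speed * (print(u) - rate)
handle(37)
rate = rate - (gain == 11)
emit(22)
rate = rate - 16

rate = rate - (gain == 11)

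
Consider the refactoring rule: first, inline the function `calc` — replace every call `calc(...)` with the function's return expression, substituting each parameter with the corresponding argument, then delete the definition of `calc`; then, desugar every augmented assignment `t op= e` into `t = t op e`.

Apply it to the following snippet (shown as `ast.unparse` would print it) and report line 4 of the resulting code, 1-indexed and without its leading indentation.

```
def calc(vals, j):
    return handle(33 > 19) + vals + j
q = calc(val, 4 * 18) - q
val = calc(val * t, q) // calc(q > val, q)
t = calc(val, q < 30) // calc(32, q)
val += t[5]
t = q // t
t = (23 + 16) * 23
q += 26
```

val = val + t[5]

Transformed code:
q = handle(33 > 19) + val + 4 * 18 - q
val = (handle(33 > 19) + val * t + q) // (handle(33 > 19) + (q > val) + q)
t = (handle(33 > 19) + val + (q < 30)) // (handle(33 > 19) + 32 + q)
val = val + t[5]
t = q // t
t = (23 + 16) * 23
q = q + 26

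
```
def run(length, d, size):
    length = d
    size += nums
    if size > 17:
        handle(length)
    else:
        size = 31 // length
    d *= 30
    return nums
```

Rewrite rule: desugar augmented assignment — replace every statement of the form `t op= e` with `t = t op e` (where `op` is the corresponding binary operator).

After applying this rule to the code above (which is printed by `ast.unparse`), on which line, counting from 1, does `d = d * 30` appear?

Transformed code:
def run(length, d, size):
    length = d
    size = size + nums
    if size > 17:
        handle(length)
    else:
        size = 31 // length
    d = d * 30
    return nums

8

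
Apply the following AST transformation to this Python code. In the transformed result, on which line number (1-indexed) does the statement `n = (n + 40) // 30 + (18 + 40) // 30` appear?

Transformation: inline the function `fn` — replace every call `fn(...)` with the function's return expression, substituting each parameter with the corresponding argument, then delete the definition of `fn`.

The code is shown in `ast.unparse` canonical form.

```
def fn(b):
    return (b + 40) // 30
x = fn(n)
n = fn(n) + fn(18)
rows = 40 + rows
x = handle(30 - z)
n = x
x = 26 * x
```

Transformed code:
x = (n + 40) // 30
n = (n + 40) // 30 + (18 + 40) // 30
rows = 40 + rows
x = handle(30 - z)
n = x
x = 26 * x

2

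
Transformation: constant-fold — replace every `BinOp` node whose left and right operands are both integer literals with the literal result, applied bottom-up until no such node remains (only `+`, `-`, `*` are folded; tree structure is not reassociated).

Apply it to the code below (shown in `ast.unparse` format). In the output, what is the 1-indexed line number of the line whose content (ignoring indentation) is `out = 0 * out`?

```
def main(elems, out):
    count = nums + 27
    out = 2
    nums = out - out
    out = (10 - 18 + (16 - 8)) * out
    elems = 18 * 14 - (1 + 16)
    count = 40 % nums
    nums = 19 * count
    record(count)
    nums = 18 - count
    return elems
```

5

Transformed code:
def main(elems, out):
    count = nums + 27
    out = 2
    nums = out - out
    out = 0 * out
    elems = 235
    count = 40 % nums
    nums = 19 * count
    record(count)
    nums = 18 - count
    return elems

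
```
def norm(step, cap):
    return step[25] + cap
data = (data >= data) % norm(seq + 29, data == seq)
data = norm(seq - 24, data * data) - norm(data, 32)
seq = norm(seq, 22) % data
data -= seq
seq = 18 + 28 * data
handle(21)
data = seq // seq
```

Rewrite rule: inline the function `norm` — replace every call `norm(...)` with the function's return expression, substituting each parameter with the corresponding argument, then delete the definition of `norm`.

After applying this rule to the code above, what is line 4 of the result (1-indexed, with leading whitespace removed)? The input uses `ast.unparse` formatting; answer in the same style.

data -= seq

Transformed code:
data = (data >= data) % ((seq + 29)[25] + (data == seq))
data = (seq - 24)[25] + data * data - (data[25] + 32)
seq = (seq[25] + 22) % data
data -= seq
seq = 18 + 28 * data
handle(21)
data = seq // seq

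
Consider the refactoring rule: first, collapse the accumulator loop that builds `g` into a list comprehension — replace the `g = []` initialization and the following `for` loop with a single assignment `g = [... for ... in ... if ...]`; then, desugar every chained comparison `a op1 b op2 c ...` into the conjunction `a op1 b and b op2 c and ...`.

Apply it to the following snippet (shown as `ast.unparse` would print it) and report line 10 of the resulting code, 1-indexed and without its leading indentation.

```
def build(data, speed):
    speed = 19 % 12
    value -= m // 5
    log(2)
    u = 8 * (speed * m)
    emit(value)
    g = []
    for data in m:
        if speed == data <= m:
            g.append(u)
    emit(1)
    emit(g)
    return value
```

return value

Transformed code:
def build(data, speed):
    speed = 19 % 12
    value -= m // 5
    log(2)
    u = 8 * (speed * m)
    emit(value)
    g = [u for data in m if speed == data and data <= m]
    emit(1)
    emit(g)
    return value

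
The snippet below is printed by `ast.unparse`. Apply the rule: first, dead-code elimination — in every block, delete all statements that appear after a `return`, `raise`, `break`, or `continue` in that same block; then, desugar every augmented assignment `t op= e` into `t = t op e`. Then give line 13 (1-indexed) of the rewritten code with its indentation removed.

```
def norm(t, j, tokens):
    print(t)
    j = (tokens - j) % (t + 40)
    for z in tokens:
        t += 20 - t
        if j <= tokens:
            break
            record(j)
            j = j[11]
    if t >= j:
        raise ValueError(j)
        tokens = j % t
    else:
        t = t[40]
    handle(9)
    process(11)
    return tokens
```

process(11)

Transformed code:
def norm(t, j, tokens):
    print(t)
    j = (tokens - j) % (t + 40)
    for z in tokens:
        t = t + (20 - t)
        if j <= tokens:
            break
    if t >= j:
        raise ValueError(j)
    else:
        t = t[40]
    handle(9)
    process(11)
    return tokens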